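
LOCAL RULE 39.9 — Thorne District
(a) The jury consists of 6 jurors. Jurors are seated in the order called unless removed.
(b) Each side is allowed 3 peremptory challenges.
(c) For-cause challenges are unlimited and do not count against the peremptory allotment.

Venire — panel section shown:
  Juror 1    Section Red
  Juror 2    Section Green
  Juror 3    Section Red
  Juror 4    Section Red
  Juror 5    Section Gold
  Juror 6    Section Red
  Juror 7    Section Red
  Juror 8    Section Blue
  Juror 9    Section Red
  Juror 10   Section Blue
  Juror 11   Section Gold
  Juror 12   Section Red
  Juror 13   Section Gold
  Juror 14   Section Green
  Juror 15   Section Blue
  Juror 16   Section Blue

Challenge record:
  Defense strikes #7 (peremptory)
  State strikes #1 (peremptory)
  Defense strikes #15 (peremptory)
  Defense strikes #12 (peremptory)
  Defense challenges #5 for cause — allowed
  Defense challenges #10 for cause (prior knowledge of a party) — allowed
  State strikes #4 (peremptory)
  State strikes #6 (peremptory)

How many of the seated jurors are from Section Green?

Removed: #1, #4, #5, #6, #7, #10, #12, #15.
Seated jurors 1–6: #2, #3, #8, #9, #11, #13.
Of those, in Section Green: #2 → 1.

1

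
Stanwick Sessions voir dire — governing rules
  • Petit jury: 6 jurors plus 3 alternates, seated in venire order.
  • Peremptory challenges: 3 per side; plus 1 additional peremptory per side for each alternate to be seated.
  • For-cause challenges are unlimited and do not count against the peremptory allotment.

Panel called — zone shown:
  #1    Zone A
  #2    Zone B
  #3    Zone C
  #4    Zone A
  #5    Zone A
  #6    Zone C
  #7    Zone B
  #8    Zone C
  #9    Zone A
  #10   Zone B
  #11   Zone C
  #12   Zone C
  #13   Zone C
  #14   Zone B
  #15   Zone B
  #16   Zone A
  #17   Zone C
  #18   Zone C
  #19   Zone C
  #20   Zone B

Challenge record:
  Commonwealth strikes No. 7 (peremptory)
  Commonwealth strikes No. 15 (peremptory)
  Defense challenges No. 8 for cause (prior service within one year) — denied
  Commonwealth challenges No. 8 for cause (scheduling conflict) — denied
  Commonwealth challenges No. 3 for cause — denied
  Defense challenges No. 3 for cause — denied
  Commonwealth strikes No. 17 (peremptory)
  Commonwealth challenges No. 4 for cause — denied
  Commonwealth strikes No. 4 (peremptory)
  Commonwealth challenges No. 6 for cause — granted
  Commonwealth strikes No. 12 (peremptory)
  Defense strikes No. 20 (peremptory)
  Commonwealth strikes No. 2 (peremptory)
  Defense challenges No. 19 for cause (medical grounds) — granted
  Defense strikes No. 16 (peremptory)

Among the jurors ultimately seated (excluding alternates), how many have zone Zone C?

2

Removed: #2, #4, #6, #7, #12, #15, #16, #17, #19, #20.
Seated jurors 1–6: #1, #3, #5, #8, #9, #10 (alternates #11, #13, #14 not counted).
Of those, in Zone C: #3, #8 → 2.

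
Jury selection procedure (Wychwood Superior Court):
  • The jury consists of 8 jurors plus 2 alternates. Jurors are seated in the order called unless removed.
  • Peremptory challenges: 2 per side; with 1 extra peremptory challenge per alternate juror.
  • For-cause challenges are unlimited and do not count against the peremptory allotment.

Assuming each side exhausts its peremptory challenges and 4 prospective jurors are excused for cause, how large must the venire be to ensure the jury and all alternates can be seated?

Seats to fill: 8 + 2 alternates = 10.
Peremptories: 2 + 1×2 = 4 per side × 2 sides = 8.
For-cause removals: 4.
Minimum venire: 10 + 8 + 4 = 22.

22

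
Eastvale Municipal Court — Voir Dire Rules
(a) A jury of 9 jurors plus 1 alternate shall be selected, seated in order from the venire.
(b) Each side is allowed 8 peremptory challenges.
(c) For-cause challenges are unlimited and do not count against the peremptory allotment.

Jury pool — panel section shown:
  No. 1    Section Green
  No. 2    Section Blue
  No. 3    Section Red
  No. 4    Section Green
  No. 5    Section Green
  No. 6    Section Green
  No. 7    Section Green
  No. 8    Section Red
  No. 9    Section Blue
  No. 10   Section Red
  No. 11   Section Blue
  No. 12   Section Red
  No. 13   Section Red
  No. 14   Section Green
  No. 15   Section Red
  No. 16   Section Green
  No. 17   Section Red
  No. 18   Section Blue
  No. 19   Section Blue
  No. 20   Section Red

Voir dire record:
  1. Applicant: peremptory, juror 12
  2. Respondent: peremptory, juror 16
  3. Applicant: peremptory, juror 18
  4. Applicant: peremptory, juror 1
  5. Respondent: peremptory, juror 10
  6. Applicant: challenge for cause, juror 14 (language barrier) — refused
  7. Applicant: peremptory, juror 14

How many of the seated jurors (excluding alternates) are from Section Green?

4

Removed: #1, #10, #12, #14, #16, #18.
Seated jurors 1–9: #2, #3, #4, #5, #6, #7, #8, #9, #11 (alternates #13 not counted).
Of those, in Section Green: #4, #5, #6, #7 → 4.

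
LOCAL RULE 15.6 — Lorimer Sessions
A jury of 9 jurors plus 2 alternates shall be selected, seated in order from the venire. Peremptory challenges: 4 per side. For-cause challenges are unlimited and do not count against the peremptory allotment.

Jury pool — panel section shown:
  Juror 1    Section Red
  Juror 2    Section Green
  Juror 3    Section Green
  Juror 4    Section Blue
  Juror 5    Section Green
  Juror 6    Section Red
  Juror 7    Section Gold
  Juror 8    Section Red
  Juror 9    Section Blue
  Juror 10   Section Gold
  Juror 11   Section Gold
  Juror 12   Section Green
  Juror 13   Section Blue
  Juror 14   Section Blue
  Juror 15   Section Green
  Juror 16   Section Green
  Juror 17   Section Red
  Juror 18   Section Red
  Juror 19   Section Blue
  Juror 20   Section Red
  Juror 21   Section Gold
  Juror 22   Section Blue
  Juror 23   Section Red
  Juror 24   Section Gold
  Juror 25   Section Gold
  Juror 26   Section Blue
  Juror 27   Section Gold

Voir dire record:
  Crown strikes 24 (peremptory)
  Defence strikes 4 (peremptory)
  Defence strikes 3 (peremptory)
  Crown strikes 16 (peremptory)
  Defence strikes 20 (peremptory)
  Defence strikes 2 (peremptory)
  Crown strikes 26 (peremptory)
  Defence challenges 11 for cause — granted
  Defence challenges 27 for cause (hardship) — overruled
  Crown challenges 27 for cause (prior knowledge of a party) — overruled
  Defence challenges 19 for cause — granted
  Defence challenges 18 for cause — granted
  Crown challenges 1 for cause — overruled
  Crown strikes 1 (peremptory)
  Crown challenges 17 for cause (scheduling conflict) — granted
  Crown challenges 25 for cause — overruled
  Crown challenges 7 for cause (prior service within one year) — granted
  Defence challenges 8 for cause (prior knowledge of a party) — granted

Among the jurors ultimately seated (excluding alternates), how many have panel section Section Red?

Removed: #1, #2, #3, #4, #7, #8, #11, #16, #17, #18, #19, #20, #24, #26.
Seated jurors 1–9: #5, #6, #9, #10, #12, #13, #14, #15, #21 (alternates #22, #23 not counted).
Of those, in Section Red: #6 → 1.

1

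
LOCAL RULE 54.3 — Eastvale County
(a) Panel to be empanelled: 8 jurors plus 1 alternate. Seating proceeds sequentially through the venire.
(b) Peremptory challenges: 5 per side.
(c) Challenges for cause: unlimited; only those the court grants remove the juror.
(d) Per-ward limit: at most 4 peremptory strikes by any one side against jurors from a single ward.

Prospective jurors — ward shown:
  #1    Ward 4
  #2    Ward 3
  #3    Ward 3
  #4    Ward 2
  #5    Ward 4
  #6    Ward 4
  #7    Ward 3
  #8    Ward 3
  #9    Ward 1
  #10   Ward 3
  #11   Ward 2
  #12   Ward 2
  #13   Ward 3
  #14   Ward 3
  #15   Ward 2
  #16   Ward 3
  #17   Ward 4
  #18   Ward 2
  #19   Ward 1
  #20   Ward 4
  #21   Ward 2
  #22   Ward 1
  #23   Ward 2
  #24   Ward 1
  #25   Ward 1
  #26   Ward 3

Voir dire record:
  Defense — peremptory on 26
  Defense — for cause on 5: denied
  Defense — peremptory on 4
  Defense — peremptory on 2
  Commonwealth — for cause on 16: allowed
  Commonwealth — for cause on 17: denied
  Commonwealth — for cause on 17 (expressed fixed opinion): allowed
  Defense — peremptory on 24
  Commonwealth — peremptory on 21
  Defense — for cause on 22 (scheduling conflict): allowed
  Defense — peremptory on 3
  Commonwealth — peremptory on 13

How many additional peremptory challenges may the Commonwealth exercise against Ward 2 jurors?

3

Commonwealth peremptories so far: #21, #13 — 2 of 5 used, 3 left overall.
Against Ward 2: #21 — 1 used; per-ward cap 4 leaves 3.
Binding limit: min(3, 3) = 3.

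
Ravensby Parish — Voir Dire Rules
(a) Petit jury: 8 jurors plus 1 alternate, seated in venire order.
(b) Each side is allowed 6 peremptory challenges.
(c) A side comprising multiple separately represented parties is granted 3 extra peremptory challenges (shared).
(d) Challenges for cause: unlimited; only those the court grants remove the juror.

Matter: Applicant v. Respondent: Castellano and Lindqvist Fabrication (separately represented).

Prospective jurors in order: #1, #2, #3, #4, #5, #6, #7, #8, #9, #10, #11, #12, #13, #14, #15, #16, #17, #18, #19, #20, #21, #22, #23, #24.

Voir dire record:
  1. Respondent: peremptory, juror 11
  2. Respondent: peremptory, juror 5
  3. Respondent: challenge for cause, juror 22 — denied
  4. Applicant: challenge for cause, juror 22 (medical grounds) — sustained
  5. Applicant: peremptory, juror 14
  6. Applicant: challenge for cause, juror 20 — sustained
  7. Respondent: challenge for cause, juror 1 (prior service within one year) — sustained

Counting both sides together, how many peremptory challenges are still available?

Applicant allotment: 6. Respondent allotment: 6 base + 3 multi-party = 9.
Applicant peremptories used: #14 — 1 (for-cause on #22, #20 don't count).
Respondent peremptories used: #11, #5 — 2 (for-cause on #22, #1 don't count).
Remaining: (6 − 1) + (9 − 2) = 12.

12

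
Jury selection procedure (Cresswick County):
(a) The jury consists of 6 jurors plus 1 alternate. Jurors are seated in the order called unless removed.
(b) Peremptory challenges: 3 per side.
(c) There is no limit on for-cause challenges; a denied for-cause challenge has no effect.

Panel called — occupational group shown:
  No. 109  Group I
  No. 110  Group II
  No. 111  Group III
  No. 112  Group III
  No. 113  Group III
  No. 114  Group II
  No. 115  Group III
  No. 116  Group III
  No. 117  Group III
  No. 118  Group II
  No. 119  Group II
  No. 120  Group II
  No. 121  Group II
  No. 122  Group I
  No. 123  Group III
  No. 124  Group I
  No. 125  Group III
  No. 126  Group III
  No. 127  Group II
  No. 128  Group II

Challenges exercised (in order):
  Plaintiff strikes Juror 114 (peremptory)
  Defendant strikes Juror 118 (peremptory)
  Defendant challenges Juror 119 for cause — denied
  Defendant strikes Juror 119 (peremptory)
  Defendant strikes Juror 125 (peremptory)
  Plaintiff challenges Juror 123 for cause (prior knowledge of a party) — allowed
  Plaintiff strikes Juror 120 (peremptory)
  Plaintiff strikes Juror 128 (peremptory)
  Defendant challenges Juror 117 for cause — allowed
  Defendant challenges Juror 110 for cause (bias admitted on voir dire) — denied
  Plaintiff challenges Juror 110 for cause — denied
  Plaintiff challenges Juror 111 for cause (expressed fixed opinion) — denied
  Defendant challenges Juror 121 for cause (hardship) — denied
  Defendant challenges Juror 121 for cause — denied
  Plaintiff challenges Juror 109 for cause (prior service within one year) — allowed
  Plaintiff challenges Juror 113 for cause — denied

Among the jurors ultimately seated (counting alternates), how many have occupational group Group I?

0

Removed: #109, #114, #117, #118, #119, #120, #123, #125, #128.
Seated (7 incl. alternates): #110, #111, #112, #113, #115, #116, #121.
None of those are in Group I → 0.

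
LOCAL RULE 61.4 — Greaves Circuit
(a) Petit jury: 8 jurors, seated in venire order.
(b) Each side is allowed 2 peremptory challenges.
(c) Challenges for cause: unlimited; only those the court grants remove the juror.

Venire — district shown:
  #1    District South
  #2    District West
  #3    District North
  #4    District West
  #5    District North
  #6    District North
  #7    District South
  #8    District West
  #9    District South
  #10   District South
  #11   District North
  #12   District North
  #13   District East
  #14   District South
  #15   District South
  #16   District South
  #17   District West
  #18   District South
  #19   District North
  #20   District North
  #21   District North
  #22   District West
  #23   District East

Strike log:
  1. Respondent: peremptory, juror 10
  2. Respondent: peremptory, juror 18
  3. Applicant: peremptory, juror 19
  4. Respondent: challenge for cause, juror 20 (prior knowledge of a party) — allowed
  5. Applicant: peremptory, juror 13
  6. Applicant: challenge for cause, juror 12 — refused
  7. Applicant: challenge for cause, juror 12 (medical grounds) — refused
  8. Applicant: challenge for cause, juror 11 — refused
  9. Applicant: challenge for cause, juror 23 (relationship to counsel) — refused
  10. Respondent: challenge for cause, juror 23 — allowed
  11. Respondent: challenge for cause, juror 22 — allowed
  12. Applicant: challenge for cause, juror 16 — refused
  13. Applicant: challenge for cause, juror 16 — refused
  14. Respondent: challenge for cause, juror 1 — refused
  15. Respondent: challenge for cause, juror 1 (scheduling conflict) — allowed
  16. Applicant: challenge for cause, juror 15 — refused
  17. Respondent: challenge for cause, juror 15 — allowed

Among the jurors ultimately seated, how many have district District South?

Removed: #1, #10, #13, #15, #18, #19, #20, #22, #23.
Seated jurors 1–8: #2, #3, #4, #5, #6, #7, #8, #9.
Of those, in District South: #7, #9 → 2.

2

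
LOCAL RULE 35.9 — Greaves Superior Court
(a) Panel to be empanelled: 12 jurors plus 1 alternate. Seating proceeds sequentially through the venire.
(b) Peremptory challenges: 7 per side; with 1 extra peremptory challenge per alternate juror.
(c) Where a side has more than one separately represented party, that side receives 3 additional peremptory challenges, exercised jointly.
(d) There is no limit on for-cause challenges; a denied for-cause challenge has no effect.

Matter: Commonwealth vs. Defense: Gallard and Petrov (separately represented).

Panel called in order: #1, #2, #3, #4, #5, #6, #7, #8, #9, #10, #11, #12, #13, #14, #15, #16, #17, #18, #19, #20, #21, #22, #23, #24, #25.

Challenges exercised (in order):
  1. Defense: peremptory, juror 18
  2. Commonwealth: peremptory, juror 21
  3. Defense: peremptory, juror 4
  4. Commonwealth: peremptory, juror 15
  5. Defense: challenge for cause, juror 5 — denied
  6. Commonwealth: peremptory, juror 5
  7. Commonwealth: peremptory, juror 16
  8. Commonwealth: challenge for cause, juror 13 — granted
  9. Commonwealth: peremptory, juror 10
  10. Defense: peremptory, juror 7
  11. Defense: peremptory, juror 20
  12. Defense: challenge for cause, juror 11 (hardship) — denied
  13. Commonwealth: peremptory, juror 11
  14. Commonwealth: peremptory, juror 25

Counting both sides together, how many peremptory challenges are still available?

8

Commonwealth allotment: 7 base + 1 × 1 alternate = 8. Defense allotment: 7 base + 1 × 1 alternate + 3 multi-party = 11.
Commonwealth peremptories used: #21, #15, #5, #16, #10, #11, #25 — 7 (the for-cause on #13 doesn't count).
Defense peremptories used: #18, #4, #7, #20 — 4 (for-cause on #5, #11 don't count).
Remaining: (8 − 7) + (11 − 4) = 8.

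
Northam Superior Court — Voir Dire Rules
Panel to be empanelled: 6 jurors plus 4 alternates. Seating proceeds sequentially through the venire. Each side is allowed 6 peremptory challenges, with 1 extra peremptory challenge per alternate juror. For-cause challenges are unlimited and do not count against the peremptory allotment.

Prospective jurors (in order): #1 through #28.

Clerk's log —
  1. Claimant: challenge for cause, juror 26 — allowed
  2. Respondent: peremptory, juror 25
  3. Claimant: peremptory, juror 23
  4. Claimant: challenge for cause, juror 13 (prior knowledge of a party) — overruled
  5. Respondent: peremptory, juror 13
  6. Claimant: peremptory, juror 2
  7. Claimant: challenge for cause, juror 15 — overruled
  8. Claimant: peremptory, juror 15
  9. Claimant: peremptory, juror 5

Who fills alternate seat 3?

Removed: #2, #5, #13, #15, #23, #25, #26.
Seating in order: seats 1–6 → #1, #3, #4, #6, #7, #8; alternates → #9, #10, #11, #12.
So alternate 3 is #11.

11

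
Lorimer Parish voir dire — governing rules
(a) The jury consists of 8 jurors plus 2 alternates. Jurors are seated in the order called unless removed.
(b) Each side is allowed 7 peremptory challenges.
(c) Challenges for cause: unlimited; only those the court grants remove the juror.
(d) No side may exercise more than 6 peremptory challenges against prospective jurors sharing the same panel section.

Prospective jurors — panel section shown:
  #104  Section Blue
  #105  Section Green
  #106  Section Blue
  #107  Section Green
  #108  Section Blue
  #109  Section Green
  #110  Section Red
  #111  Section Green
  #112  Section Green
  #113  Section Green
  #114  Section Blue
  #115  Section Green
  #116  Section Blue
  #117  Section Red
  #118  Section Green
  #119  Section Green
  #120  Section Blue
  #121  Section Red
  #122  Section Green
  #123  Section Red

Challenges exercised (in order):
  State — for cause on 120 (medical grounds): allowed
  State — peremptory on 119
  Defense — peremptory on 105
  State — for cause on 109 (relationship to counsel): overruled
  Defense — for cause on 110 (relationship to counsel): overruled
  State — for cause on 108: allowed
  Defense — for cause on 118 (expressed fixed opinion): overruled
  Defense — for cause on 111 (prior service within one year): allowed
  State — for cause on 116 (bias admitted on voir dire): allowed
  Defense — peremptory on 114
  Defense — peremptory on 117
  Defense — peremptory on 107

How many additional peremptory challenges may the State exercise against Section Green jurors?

State peremptories so far: #119 — 1 of 7 used, 6 left overall.
Against Section Green: #119 — 1 used; per-section cap 6 leaves 5.
Binding limit: min(6, 5) = 5.

5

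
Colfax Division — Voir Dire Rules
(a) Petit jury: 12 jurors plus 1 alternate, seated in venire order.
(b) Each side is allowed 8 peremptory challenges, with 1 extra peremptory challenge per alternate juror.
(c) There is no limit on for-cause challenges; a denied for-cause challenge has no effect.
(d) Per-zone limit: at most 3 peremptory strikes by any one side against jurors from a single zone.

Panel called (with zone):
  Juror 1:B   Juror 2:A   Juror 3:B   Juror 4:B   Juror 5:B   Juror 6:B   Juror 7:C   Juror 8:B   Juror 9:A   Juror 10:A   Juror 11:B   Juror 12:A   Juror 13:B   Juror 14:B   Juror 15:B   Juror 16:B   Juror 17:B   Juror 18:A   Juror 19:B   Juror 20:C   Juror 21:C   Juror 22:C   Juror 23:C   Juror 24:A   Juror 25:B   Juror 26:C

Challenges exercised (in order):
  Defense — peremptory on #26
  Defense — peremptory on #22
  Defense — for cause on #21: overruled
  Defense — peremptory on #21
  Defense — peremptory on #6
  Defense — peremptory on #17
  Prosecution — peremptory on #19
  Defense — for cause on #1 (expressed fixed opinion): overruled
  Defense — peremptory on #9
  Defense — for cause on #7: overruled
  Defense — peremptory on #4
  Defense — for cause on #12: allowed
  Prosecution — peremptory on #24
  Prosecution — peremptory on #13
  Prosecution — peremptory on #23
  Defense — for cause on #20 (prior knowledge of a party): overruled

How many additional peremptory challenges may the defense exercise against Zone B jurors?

Defense peremptories so far: #26, #22, #21, #6, #17, #9, #4 — 7 of 9 used, 2 left overall.
Against Zone B: #6, #17, #4 — 3 used; per-zone cap 3 leaves 0.
Binding limit: min(2, 0) = 0.

0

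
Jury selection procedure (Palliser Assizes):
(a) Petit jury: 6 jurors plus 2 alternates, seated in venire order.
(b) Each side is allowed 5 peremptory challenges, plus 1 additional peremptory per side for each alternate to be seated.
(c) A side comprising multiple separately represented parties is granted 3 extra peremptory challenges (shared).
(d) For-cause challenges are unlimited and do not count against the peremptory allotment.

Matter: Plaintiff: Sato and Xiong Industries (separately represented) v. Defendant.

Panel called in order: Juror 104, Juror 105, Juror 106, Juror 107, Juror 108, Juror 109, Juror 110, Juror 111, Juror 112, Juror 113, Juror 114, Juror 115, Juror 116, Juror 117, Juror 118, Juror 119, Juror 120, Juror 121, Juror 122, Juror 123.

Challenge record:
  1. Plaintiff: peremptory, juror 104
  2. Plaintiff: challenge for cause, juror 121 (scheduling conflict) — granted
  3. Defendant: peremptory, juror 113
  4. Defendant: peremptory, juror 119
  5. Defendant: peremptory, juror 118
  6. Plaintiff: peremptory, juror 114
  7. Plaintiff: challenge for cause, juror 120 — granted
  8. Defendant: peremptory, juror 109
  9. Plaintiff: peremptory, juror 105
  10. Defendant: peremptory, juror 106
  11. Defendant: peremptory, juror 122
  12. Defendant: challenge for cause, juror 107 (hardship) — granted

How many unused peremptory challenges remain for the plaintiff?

7

Plaintiff allotment: 5 base + 1 × 2 alternates + 3 multi-party = 10.
Plaintiff peremptories used: #104, #114, #105 — 3 (for-cause on #121, #120 don't count).
Remaining: 10 − 3 = 7.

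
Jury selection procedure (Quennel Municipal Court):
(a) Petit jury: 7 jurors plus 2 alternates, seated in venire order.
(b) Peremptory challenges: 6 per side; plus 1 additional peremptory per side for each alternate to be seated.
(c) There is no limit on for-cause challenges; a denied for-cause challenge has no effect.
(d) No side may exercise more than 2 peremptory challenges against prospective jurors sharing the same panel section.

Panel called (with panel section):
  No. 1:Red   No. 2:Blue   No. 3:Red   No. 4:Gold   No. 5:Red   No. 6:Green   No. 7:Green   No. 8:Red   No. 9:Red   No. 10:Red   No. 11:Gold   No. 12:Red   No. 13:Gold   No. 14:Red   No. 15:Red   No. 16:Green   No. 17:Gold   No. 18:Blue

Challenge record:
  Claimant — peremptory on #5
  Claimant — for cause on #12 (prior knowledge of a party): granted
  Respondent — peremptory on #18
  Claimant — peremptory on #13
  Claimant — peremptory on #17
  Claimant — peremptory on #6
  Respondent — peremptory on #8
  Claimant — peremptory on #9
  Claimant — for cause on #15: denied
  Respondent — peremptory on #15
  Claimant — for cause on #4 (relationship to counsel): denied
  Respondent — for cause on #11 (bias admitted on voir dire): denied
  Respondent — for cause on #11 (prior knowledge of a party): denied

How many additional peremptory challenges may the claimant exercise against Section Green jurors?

1

Claimant peremptories so far: #5, #13, #17, #6, #9 — 5 of 8 used, 3 left overall.
Against Section Green: #6 — 1 used; per-section cap 2 leaves 1.
Binding limit: min(3, 1) = 1.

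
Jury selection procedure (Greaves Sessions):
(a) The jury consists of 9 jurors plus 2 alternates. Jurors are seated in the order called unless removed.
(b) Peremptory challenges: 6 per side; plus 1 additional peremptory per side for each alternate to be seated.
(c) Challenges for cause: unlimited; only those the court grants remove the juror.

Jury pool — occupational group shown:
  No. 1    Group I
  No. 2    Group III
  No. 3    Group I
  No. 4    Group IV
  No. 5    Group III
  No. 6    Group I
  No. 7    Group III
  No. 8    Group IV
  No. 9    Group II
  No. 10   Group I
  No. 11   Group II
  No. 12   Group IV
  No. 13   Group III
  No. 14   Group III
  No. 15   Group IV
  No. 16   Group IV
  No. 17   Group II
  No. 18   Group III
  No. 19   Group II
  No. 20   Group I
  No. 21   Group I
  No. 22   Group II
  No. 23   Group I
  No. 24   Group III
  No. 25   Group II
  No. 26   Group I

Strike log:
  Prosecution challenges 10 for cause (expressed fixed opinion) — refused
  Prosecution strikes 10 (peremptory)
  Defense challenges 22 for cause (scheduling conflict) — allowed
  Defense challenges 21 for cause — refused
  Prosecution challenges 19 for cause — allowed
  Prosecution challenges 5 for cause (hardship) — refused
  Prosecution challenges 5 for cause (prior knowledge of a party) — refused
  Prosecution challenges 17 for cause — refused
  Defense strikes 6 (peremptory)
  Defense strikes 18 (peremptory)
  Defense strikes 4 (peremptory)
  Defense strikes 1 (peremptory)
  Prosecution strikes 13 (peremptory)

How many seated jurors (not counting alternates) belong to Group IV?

2

Removed: #1, #4, #6, #10, #13, #18, #19, #22.
Seated jurors 1–9: #2, #3, #5, #7, #8, #9, #11, #12, #14 (alternates #15, #16 not counted).
Of those, in Group IV: #8, #12 → 2.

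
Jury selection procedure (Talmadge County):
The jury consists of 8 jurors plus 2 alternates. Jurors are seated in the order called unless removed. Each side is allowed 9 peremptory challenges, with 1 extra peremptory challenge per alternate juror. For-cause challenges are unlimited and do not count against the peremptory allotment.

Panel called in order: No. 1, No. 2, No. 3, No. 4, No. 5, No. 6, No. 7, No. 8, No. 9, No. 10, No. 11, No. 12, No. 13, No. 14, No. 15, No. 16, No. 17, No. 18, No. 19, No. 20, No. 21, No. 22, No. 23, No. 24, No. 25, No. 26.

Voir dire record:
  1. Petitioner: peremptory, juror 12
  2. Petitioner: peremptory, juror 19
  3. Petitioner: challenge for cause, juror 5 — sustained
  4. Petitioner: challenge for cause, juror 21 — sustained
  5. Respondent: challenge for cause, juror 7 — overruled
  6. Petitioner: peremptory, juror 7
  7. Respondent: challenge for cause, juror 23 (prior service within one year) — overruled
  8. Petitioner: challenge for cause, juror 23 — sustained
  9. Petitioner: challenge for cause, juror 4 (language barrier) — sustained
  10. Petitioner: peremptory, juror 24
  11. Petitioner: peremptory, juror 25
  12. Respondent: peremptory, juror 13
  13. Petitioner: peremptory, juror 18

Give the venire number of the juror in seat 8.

11

Removed: #4, #5, #7, #12, #13, #18, #19, #21, #23, #24, #25.
Seating in order: seats 1–8 → #1, #2, #3, #6, #8, #9, #10, #11; alternates → #14, #15.
So seat 8 is #11.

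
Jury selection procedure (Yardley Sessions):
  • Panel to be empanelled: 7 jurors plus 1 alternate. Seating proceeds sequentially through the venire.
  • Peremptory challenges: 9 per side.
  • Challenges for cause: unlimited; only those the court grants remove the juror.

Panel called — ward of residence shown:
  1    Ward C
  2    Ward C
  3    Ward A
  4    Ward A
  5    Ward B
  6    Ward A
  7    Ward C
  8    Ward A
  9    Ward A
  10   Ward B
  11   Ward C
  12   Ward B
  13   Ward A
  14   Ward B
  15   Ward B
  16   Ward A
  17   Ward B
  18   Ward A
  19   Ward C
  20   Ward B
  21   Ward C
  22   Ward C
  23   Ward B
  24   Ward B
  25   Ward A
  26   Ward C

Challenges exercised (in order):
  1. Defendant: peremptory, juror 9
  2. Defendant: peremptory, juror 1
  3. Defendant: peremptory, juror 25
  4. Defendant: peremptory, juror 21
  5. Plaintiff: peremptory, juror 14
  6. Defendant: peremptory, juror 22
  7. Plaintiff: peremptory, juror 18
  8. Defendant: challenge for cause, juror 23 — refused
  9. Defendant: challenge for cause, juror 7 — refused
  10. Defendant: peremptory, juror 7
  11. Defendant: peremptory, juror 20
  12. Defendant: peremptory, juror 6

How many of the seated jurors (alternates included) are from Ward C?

Removed: #1, #6, #7, #9, #14, #18, #20, #21, #22, #25.
Seated (8 incl. alternates): #2, #3, #4, #5, #8, #10, #11, #12.
Of those, in Ward C: #2, #11 → 2.

2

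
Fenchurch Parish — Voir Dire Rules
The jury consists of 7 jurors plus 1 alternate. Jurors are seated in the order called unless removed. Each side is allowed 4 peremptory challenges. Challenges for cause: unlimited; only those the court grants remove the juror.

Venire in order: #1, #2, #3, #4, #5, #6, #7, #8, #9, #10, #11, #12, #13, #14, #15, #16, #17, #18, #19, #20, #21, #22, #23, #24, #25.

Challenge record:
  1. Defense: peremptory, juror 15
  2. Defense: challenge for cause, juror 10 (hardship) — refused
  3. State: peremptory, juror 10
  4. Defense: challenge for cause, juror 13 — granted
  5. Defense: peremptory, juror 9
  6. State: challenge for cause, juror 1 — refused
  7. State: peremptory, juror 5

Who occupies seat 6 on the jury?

Removed: #5, #9, #10, #13, #15. (#1 stays — for-cause denied.)
Seating in order: seats 1–7 → #1, #2, #3, #4, #6, #7, #8; alternates → #11.
So seat 6 is #7.

7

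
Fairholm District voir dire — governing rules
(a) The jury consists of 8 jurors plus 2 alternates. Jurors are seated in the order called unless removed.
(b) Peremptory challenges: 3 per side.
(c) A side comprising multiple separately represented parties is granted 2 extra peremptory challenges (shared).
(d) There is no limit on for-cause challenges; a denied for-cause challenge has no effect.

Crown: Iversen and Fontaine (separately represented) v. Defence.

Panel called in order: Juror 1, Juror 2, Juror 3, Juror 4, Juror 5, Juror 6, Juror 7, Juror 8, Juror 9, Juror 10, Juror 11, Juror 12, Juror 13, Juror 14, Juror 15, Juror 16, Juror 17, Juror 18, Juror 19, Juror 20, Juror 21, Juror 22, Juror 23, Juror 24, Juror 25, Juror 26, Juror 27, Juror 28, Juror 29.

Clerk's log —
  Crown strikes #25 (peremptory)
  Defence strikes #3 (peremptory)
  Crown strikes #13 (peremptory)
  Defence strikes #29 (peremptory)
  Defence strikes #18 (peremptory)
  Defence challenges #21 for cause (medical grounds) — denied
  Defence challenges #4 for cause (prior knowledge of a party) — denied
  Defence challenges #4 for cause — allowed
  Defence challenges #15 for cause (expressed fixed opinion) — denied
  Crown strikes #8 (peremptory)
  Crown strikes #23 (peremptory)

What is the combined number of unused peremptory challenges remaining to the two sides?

Crown allotment: 3 base + 2 multi-party = 5. Defence allotment: 3.
Crown peremptories used: #25, #13, #8, #23 — 4.
Defence peremptories used: #3, #29, #18 — 3 (for-cause on #21, #4, #4, #15 don't count).
Remaining: (5 − 4) + (3 − 3) = 1.

1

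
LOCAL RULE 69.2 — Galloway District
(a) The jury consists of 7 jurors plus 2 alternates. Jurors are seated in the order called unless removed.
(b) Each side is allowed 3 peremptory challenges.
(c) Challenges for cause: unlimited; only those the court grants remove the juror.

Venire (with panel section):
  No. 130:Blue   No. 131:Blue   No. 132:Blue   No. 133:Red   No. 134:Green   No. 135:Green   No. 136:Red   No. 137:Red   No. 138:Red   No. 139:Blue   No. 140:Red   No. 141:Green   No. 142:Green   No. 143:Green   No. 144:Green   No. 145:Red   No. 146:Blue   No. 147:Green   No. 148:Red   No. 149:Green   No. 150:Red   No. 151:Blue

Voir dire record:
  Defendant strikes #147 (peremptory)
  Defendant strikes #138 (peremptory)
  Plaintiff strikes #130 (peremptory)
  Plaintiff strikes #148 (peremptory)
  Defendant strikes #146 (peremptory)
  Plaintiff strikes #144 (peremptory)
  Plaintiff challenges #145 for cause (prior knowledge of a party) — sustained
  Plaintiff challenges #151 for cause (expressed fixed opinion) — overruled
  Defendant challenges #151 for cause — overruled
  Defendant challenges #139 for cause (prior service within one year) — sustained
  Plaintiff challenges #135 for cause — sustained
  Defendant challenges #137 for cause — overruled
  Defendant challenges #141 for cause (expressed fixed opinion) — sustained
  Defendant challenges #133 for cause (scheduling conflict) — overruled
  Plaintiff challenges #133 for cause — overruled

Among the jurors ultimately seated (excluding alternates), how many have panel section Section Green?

1

Removed: #130, #135, #138, #139, #141, #144, #145, #146, #147, #148.
Seated jurors 1–7: #131, #132, #133, #134, #136, #137, #140 (alternates #142, #143 not counted).
Of those, in Section Green: #134 → 1.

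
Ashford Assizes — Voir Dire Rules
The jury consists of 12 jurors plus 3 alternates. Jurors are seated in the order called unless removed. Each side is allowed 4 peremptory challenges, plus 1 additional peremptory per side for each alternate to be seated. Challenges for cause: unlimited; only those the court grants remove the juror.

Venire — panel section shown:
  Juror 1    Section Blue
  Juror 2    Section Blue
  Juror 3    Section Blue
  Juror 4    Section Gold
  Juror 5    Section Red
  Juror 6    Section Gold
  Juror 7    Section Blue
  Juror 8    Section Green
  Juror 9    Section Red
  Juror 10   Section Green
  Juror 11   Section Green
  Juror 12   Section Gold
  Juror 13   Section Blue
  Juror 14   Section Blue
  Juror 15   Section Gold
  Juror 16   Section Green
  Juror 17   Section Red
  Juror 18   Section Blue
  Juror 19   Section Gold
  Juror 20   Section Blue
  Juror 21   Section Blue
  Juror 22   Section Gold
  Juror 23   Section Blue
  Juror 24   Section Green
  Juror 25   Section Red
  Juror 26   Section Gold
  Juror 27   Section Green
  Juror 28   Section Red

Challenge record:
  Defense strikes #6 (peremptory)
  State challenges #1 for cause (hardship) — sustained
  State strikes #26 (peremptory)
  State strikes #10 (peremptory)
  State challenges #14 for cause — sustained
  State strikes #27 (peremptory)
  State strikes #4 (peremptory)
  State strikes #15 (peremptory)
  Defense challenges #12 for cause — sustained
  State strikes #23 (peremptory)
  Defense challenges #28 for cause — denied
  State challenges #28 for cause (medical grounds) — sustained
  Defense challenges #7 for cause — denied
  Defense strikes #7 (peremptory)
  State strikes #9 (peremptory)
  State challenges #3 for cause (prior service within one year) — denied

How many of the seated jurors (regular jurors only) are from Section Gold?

1

Removed: #1, #4, #6, #7, #9, #10, #12, #14, #15, #23, #26, #27, #28.
Seated jurors 1–12: #2, #3, #5, #8, #11, #13, #16, #17, #18, #19, #20, #21 (alternates #22, #24, #25 not counted).
Of those, in Section Gold: #19 → 1.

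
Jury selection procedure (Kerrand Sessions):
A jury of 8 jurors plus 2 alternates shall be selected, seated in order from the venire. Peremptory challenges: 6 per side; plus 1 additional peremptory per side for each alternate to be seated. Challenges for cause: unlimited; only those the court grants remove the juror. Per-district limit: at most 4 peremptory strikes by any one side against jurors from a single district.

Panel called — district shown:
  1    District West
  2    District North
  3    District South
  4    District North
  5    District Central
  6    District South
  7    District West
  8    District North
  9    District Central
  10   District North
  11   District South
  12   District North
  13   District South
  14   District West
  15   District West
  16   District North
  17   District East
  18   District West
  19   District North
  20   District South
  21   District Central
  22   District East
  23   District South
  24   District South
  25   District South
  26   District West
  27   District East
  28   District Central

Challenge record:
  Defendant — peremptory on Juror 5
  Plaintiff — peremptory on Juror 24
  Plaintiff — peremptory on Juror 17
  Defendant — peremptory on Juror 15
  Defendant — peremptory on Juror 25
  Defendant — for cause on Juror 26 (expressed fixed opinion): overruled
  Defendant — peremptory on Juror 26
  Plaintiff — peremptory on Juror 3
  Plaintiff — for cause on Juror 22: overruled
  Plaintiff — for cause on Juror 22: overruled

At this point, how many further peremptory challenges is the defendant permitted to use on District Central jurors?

Defendant peremptories so far: #5, #15, #25, #26 — 4 of 8 used, 4 left overall.
Against District Central: #5 — 1 used; per-district cap 4 leaves 3.
Binding limit: min(4, 3) = 3.

3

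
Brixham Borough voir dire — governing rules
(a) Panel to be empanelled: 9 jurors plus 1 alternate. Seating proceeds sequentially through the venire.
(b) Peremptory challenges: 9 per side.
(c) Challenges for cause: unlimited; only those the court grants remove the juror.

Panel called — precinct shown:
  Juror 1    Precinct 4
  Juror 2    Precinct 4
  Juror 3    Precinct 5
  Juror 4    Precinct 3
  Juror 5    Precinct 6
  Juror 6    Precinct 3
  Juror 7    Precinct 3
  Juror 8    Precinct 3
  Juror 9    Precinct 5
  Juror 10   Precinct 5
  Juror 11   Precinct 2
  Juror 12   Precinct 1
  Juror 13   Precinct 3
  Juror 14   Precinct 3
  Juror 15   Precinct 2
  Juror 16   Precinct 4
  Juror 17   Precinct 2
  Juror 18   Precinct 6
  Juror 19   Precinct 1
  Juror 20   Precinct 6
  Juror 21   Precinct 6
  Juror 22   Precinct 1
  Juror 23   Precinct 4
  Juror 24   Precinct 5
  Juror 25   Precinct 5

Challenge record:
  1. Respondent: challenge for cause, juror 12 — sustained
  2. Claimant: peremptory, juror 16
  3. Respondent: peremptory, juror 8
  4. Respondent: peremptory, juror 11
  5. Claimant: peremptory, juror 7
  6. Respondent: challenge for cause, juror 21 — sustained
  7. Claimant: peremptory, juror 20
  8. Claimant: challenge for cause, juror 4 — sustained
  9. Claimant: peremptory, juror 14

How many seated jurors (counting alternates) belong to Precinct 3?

Removed: #4, #7, #8, #11, #12, #14, #16, #20, #21.
Seated (10 incl. alternates): #1, #2, #3, #5, #6, #9, #10, #13, #15, #17.
Of those, in Precinct 3: #6, #13 → 2.

2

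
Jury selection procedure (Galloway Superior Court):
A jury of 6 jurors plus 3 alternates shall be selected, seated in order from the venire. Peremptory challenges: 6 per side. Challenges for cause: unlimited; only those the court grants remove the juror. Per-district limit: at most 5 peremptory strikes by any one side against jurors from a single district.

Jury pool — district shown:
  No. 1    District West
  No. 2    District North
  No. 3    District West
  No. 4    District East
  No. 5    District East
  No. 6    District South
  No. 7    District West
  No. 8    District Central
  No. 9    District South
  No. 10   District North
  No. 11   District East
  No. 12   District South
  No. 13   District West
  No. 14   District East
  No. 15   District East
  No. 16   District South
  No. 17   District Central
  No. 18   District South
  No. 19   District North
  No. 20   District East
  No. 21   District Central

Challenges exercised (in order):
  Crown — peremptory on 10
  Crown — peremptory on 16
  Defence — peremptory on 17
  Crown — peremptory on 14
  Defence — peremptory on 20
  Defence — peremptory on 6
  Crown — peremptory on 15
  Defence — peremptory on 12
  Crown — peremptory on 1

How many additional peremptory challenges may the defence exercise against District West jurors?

Defence peremptories so far: #17, #20, #6, #12 — 4 of 6 used, 2 left overall.
Against District West: none yet — per-district cap 5 leaves 5.
Binding limit: min(2, 5) = 2.

2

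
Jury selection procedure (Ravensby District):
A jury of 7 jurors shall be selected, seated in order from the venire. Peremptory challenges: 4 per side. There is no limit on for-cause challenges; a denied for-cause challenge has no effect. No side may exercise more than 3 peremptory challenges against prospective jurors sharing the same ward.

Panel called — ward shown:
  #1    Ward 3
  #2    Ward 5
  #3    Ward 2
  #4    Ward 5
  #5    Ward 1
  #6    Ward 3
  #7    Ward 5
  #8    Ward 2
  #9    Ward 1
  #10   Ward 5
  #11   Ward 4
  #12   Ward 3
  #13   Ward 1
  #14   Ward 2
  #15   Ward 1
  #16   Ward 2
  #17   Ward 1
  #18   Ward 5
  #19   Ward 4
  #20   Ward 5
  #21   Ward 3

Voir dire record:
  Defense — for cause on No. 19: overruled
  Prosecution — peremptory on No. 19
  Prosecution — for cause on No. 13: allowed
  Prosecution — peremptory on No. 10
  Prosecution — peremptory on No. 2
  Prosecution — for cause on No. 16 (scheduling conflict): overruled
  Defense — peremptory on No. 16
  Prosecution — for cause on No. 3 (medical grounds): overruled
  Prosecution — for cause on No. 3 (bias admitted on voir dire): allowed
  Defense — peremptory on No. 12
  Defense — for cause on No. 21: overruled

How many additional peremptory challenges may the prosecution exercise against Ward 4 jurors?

1

Prosecution peremptories so far: #19, #10, #2 — 3 of 4 used, 1 left overall.
Against Ward 4: #19 — 1 used; per-ward cap 3 leaves 2.
Binding limit: min(1, 2) = 1.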